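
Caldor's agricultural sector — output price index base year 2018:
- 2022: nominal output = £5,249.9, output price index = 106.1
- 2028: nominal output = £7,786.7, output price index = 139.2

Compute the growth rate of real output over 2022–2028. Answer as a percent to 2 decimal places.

Real output 2022 = 5249.9 / 1.061 = 4948.07.
Real output 2028 = 7786.7 / 1.392 = 5593.89.
Real growth = 5593.89 / 4948.07 − 1 = 0.1305.

13.05%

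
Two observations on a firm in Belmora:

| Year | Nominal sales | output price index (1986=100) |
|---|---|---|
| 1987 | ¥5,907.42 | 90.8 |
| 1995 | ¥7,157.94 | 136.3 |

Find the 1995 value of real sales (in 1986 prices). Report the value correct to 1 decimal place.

¥5,251.6

Real sales = Nominal / (output price index/100) = 7157.94 / 1.363 = 5251.61.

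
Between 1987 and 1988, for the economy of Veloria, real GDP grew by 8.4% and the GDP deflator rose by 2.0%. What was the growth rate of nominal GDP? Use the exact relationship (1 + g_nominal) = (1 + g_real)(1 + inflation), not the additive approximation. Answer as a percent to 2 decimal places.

(1 + g_nom) = (1 + g_real)(1 + π) = 1.0840 × 1.0200 = 1.10568.

10.57%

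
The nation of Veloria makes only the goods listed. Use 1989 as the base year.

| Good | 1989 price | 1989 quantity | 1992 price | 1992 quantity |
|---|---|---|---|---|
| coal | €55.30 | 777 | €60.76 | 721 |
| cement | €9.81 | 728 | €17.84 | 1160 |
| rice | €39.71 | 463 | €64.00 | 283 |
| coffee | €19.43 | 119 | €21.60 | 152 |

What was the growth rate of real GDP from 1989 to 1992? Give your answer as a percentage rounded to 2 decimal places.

Real GDP 1989 = Nominal GDP 1989 = 55.30·777 + 9.81·728 + 39.71·463 + 19.43·119 = 70807.68.
Real GDP 1992 (at 1989 prices) = 55.30·721 + 9.81·1160 + 39.71·283 + 19.43·152 = 65442.19.
Real growth = 65442.19/70807.68 − 1 = -0.0758.

-7.58%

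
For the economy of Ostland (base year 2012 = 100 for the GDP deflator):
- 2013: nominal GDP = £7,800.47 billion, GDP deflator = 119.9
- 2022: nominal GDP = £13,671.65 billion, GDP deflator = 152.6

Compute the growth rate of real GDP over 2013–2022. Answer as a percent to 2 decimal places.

37.71%

Real GDP 2013 = 7800.47 / 1.199 = 6505.81.
Real GDP 2022 = 13671.65 / 1.526 = 8959.14.
Real growth = 8959.14 / 6505.81 − 1 = 0.3771.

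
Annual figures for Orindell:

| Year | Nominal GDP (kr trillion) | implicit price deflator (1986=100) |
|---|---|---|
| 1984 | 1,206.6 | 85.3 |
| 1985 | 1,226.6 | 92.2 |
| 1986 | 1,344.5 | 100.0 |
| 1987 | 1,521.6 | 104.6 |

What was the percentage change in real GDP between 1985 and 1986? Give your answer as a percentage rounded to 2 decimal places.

Real GDP 1985 = 1226.6/0.922 = 1330.37.
Real GDP 1986 = 1344.5/1.000 = 1344.50.
Change = 1344.50/1330.37 − 1 = 0.0106.

1.06%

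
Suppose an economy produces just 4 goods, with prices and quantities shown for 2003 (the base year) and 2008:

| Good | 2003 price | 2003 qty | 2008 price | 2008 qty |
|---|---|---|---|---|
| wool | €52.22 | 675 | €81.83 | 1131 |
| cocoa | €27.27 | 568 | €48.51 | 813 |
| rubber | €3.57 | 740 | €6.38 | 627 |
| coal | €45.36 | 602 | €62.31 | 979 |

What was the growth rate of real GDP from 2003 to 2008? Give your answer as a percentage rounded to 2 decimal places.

58.49%

Real GDP 2003 = Nominal GDP 2003 = 52.22·675 + 27.27·568 + 3.57·740 + 45.36·602 = 80686.38.
Real GDP 2008 (at 2003 prices) = 52.22·1131 + 27.27·813 + 3.57·627 + 45.36·979 = 127877.16.
Real growth = 127877.16/80686.38 − 1 = 0.5849.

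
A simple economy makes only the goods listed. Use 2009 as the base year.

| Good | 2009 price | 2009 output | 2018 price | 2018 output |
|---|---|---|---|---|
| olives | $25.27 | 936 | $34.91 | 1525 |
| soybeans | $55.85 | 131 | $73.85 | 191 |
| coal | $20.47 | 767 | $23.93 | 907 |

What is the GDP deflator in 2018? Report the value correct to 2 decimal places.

131.40

Nominal GDP 2018 = 34.91·1525 + 73.85·191 + 23.93·907 = 89047.61.
Real GDP 2018 (at 2009 prices) = 25.27·1525 + 55.85·191 + 20.47·907 = 67770.39.
Deflator = Nominal/Real × 100 = 89047.61/67770.39 × 100 = 131.396.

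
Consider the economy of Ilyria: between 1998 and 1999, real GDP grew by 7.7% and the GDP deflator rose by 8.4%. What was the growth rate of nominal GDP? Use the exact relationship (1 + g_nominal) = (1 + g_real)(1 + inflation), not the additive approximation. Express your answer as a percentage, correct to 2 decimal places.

(1 + g_nom) = (1 + g_real)(1 + π) = 1.0770 × 1.0840 = 1.16747.

16.75%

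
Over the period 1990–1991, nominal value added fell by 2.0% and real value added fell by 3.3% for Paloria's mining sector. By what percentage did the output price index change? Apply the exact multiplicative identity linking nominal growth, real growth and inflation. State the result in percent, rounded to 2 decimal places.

1.34%

(1 + g_nom) = (1 + g_real)(1 + π), so π = 0.9800 / 0.9670 − 1 = 0.01344.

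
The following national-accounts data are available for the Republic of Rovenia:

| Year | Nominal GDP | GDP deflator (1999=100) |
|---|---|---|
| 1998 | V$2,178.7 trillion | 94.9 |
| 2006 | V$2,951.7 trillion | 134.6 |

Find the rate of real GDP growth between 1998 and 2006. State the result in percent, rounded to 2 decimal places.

-4.48%

Real GDP 1998 = 2178.7 / 0.949 = 2295.79.
Real GDP 2006 = 2951.7 / 1.346 = 2192.94.
Real growth = 2192.94 / 2295.79 − 1 = -0.0448.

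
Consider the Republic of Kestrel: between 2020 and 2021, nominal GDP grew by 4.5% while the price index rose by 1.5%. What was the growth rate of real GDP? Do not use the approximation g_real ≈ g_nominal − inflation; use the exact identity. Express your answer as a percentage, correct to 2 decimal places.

2.96%

(1 + g_nom) = (1 + g_real)(1 + π), so g_real = 1.0450 / 1.0150 − 1 = 0.02956.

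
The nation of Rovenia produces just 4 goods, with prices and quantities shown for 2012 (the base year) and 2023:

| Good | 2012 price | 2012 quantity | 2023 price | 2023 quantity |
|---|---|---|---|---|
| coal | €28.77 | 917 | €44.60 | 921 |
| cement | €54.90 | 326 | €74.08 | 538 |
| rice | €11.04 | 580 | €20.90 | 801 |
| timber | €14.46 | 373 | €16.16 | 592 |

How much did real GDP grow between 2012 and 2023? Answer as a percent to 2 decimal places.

30.96%

Real GDP 2012 = Nominal GDP 2012 = 28.77·917 + 54.90·326 + 11.04·580 + 14.46·373 = 56076.27.
Real GDP 2023 (at 2012 prices) = 28.77·921 + 54.90·538 + 11.04·801 + 14.46·592 = 73436.73.
Real growth = 73436.73/56076.27 − 1 = 0.3096.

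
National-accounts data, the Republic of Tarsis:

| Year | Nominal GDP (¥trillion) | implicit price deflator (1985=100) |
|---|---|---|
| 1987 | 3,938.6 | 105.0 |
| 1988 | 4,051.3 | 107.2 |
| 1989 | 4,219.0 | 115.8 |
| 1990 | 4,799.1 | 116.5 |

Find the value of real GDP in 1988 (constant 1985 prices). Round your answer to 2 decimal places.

¥3,779.20 trillion

Real GDP 1988 = 4051.3 / 1.072 = 3779.20.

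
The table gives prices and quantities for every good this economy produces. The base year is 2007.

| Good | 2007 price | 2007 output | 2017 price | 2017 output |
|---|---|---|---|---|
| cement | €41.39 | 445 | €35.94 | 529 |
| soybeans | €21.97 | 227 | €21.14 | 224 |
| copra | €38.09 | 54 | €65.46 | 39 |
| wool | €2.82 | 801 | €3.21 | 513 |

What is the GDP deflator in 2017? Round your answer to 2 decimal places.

Nominal GDP 2017 = 35.94·529 + 21.14·224 + 65.46·39 + 3.21·513 = 27947.29.
Real GDP 2017 (at 2007 prices) = 41.39·529 + 21.97·224 + 38.09·39 + 2.82·513 = 29748.76.
Deflator = Nominal/Real × 100 = 27947.29/29748.76 × 100 = 93.944.

93.94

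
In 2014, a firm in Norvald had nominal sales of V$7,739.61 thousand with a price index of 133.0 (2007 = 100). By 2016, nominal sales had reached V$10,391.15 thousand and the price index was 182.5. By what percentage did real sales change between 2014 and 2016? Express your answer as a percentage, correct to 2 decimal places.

Real sales 2014 = 7739.61 / 1.330 = 5819.26.
Real sales 2016 = 10391.15 / 1.825 = 5693.78.
Real growth = 5693.78 / 5819.26 − 1 = -0.0216.

-2.16%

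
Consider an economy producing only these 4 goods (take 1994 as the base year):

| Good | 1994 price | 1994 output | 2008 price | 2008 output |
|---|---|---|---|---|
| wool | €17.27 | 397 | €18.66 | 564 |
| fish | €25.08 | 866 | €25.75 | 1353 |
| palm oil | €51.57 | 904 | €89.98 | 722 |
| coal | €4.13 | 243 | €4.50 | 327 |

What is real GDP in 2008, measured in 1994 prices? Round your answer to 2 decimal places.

€82257.57

Real GDP 2008 = Σ (p_1994 × q_2008) = 17.27·564 + 25.08·1353 + 51.57·722 + 4.13·327 = 82257.57.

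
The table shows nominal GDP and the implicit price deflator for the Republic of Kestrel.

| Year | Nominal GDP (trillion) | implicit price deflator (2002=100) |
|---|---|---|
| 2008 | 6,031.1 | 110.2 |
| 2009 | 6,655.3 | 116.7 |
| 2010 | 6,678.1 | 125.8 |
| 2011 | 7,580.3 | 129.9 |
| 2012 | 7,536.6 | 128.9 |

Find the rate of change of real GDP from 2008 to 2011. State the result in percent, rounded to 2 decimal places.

Real GDP 2008 = 6031.1/1.102 = 5472.87.
Real GDP 2011 = 7580.3/1.299 = 5835.49.
Change = 5835.49/5472.87 − 1 = 0.0663.

6.63%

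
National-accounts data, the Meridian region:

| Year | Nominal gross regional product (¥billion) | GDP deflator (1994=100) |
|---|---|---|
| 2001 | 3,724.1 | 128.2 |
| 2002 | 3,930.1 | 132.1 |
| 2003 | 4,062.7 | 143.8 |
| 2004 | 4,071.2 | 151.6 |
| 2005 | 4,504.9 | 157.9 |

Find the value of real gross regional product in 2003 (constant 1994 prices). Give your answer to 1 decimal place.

¥2,825.2 billion

Real gross regional product 2003 = 4062.7 / 1.438 = 2825.24.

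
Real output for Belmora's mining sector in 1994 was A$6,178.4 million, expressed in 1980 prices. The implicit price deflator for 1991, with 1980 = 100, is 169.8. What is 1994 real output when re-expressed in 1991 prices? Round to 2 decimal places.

Real output in 1991 prices = Real output in 1980 prices × (P_1991/P_1980) = 6178.4 × 1.698 = 10490.92.

A$10,490.92 million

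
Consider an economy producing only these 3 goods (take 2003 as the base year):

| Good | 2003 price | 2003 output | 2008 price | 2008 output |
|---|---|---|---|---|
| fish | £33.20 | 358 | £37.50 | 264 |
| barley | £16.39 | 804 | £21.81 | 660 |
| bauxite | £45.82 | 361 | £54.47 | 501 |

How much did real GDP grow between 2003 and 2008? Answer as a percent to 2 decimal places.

2.24%

Real GDP 2003 = Nominal GDP 2003 = 33.20·358 + 16.39·804 + 45.82·361 = 41604.18.
Real GDP 2008 (at 2003 prices) = 33.20·264 + 16.39·660 + 45.82·501 = 42538.02.
Real growth = 42538.02/41604.18 − 1 = 0.0224.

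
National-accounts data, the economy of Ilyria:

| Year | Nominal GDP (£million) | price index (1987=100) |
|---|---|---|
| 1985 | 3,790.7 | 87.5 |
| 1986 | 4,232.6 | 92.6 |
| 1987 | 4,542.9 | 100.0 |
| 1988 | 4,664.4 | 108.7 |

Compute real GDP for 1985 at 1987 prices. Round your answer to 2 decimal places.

Real GDP 1985 = 3790.7 / 0.875 = 4332.23.

£4,332.23 million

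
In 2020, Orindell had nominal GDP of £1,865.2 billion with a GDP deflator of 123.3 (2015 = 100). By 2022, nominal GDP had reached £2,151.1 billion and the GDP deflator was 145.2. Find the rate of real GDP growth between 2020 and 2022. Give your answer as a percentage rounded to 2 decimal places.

Deflate each year: 2020 → 1865.2/1.233 = 1512.73; 2022 → 2151.1/1.452 = 1481.47.
So real GDP changed by 1481.47/1512.73 − 1 = -0.0207, i.e. -2.07%.

-2.07%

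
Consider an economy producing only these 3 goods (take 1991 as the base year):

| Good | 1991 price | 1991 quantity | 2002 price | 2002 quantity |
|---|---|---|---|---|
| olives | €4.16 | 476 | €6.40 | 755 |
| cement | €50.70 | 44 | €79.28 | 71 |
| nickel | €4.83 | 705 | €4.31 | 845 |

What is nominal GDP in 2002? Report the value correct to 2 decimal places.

€14102.83

Nominal GDP 2002 = Σ (p_2002 × q_2002) = 6.40·755 + 79.28·71 + 4.31·845 = 14102.83.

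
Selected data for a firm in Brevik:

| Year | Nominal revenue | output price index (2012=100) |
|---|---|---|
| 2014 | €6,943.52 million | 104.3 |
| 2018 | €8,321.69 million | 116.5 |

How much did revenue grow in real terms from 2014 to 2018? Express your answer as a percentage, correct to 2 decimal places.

Deflate each year: 2014 → 6943.52/1.043 = 6657.26; 2018 → 8321.69/1.165 = 7143.08.
So real revenue changed by 7143.08/6657.26 − 1 = 0.0730, i.e. 7.30%.

7.30%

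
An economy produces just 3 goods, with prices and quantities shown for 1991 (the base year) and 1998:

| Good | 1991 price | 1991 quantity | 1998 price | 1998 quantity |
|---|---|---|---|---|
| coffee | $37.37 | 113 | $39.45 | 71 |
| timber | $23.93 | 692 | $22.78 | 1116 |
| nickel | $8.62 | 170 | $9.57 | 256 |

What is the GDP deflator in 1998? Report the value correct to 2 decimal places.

Nominal GDP 1998 = 39.45·71 + 22.78·1116 + 9.57·256 = 30673.35.
Real GDP 1998 (at 1991 prices) = 37.37·71 + 23.93·1116 + 8.62·256 = 31565.87.
Deflator = Nominal/Real × 100 = 30673.35/31565.87 × 100 = 97.173.

97.17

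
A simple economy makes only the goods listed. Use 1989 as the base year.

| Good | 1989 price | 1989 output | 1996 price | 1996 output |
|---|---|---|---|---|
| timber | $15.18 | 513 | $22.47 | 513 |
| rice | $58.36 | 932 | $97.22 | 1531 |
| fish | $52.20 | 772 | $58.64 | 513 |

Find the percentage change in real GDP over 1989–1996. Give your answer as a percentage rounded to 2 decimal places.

Real GDP 1989 = Nominal GDP 1989 = 15.18·513 + 58.36·932 + 52.20·772 = 102477.26.
Real GDP 1996 (at 1989 prices) = 15.18·513 + 58.36·1531 + 52.20·513 = 123915.10.
Real growth = 123915.10/102477.26 − 1 = 0.2092.

20.92%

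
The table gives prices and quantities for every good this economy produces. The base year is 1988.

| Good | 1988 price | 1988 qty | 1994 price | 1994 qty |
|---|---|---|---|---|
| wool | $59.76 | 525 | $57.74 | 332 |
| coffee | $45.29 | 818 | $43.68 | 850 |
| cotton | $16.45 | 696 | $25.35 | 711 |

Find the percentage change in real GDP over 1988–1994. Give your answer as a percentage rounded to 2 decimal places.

-12.32%

Real GDP 1988 = Nominal GDP 1988 = 59.76·525 + 45.29·818 + 16.45·696 = 79870.42.
Real GDP 1994 (at 1988 prices) = 59.76·332 + 45.29·850 + 16.45·711 = 70032.77.
Real growth = 70032.77/79870.42 − 1 = -0.1232.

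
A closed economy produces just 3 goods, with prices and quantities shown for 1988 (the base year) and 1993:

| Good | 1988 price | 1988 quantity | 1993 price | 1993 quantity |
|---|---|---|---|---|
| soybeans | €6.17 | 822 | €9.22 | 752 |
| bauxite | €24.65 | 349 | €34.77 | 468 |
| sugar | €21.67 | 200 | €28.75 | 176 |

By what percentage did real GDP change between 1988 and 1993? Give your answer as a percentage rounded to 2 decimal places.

Real GDP 1988 = Nominal GDP 1988 = 6.17·822 + 24.65·349 + 21.67·200 = 18008.59.
Real GDP 1993 (at 1988 prices) = 6.17·752 + 24.65·468 + 21.67·176 = 19989.96.
Real growth = 19989.96/18008.59 − 1 = 0.1100.

11.00%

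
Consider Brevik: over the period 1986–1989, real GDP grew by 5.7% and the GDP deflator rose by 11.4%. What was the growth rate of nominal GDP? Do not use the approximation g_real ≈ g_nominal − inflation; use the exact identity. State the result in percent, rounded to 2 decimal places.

17.75%

(1 + g_nom) = (1 + g_real)(1 + π) = 1.0570 × 1.1140 = 1.17750.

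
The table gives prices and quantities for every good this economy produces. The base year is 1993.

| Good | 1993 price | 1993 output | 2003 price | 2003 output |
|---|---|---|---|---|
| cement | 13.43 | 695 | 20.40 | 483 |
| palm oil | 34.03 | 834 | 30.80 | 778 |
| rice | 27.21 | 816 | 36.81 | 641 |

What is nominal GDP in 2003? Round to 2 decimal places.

57410.81

Nominal GDP 2003 = Σ (p_2003 × q_2003) = 20.40·483 + 30.80·778 + 36.81·641 = 57410.81.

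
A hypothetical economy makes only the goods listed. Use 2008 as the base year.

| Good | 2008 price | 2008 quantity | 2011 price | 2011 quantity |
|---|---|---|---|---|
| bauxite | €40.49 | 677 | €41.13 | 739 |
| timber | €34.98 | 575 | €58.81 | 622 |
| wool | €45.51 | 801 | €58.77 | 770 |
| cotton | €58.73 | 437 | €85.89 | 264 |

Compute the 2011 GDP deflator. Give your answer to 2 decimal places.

Nominal GDP 2011 = 41.13·739 + 58.81·622 + 58.77·770 + 85.89·264 = 134902.75.
Real GDP 2011 (at 2008 prices) = 40.49·739 + 34.98·622 + 45.51·770 + 58.73·264 = 102227.09.
Deflator = Nominal/Real × 100 = 134902.75/102227.09 × 100 = 131.964.

131.96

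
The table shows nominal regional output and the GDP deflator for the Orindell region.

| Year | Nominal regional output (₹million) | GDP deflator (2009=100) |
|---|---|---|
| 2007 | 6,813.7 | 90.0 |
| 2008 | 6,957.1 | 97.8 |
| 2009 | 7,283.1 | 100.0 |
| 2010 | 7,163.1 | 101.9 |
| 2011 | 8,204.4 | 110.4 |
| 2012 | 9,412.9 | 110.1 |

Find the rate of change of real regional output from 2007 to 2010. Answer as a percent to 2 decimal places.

-7.15%

Real regional output 2007 = 6813.7/0.900 = 7570.78.
Real regional output 2010 = 7163.1/1.019 = 7029.54.
Change = 7029.54/7570.78 − 1 = -0.0715.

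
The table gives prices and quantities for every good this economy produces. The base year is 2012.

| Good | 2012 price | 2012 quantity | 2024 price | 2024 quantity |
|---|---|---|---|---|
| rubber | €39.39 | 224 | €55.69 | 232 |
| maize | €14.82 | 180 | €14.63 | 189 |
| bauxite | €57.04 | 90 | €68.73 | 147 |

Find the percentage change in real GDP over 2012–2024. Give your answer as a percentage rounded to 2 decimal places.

22.25%

Real GDP 2012 = Nominal GDP 2012 = 39.39·224 + 14.82·180 + 57.04·90 = 16624.56.
Real GDP 2024 (at 2012 prices) = 39.39·232 + 14.82·189 + 57.04·147 = 20324.34.
Real growth = 20324.34/16624.56 − 1 = 0.2225.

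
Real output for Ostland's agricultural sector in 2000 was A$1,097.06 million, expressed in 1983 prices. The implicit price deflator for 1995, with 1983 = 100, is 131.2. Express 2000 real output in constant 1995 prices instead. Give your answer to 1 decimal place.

A$1,439.3 million

Real output in 1995 prices = Real output in 1983 prices × (P_1995/P_1983) = 1097.06 × 1.312 = 1439.34.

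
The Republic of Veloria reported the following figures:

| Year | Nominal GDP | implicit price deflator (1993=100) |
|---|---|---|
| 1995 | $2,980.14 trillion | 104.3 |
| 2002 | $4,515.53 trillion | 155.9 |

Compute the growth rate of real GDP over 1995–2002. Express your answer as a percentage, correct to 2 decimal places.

Deflate each year: 1995 → 2980.14/1.043 = 2857.28; 2002 → 4515.53/1.559 = 2896.43.
So real GDP changed by 2896.43/2857.28 − 1 = 0.0137, i.e. 1.37%.

1.37%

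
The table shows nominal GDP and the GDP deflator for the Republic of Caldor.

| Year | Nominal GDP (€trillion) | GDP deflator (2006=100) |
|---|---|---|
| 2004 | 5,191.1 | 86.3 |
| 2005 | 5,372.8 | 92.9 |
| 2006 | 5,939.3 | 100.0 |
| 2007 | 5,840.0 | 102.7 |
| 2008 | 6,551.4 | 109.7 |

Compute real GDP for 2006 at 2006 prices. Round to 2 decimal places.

Real GDP 2006 = 5939.3 / 1.000 = 5939.30.

€5,939.30 trillion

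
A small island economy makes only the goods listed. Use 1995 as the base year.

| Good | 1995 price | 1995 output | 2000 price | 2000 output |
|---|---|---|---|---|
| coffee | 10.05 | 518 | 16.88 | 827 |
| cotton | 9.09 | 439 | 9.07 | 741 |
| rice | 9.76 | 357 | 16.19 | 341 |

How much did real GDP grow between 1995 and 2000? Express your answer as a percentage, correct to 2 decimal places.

44.91%

Real GDP 1995 = Nominal GDP 1995 = 10.05·518 + 9.09·439 + 9.76·357 = 12680.73.
Real GDP 2000 (at 1995 prices) = 10.05·827 + 9.09·741 + 9.76·341 = 18375.20.
Real growth = 18375.20/12680.73 − 1 = 0.4491.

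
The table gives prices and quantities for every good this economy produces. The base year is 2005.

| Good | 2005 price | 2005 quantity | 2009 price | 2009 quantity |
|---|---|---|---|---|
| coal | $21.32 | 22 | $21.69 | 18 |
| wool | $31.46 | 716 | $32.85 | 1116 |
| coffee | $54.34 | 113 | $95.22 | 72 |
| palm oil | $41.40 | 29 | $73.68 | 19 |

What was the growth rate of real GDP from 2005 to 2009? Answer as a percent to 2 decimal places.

Real GDP 2005 = Nominal GDP 2005 = 21.32·22 + 31.46·716 + 54.34·113 + 41.40·29 = 30335.42.
Real GDP 2009 (at 2005 prices) = 21.32·18 + 31.46·1116 + 54.34·72 + 41.40·19 = 40192.20.
Real growth = 40192.20/30335.42 − 1 = 0.3249.

32.49%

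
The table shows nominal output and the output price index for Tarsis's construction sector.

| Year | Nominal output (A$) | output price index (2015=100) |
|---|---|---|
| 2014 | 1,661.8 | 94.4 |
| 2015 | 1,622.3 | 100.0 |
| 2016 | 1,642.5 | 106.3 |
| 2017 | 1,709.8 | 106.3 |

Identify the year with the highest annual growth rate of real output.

2015: real = 1622.3/1.000 = 1622.30; growth vs 2014 (1760.38) = -7.84%.
2016: real = 1642.5/1.063 = 1545.16; growth vs 2015 (1622.30) = -4.75%.
2017: real = 1709.8/1.063 = 1608.47; growth vs 2016 (1545.16) = 4.10%.

2017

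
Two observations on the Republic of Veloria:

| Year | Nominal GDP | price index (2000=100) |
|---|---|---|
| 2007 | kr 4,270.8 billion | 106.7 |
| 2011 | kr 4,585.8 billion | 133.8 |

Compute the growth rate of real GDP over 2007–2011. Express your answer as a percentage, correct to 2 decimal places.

-14.37%

Deflate each year: 2007 → 4270.8/1.067 = 4002.62; 2011 → 4585.8/1.338 = 3427.35.
So real GDP changed by 3427.35/4002.62 − 1 = -0.1437, i.e. -14.37%.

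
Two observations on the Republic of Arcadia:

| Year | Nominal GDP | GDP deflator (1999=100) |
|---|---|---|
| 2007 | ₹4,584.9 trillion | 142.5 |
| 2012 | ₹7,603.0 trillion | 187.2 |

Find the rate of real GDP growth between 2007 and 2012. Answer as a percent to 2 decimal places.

Real GDP 2007 = 4584.9 / 1.425 = 3217.47.
Real GDP 2012 = 7603.0 / 1.872 = 4061.43.
Real growth = 4061.43 / 3217.47 − 1 = 0.2623.

26.23%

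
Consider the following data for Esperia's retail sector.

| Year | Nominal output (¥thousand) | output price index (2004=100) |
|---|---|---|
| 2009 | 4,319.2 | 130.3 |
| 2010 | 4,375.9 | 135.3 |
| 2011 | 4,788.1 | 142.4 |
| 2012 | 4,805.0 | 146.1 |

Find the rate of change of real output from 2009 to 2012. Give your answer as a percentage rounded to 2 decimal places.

Real output 2009 = 4319.2/1.303 = 3314.81.
Real output 2012 = 4805.0/1.461 = 3288.84.
Change = 3288.84/3314.81 − 1 = -0.0078.

-0.78%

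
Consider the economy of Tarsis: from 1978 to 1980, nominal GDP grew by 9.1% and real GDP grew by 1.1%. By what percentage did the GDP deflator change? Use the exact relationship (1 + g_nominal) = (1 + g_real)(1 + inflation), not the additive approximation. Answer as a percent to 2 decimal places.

(1 + g_nom) = (1 + g_real)(1 + π), so π = 1.0910 / 1.0110 − 1 = 0.07913.

7.91%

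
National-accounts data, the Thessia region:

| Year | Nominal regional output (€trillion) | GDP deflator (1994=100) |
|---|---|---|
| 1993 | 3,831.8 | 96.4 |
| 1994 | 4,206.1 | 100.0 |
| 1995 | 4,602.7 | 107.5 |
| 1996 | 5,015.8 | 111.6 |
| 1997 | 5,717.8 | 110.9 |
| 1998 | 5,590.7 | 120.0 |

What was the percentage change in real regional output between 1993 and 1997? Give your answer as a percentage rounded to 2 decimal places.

29.71%

Real regional output 1993 = 3831.8/0.964 = 3974.90.
Real regional output 1997 = 5717.8/1.109 = 5155.82.
Change = 5155.82/3974.90 − 1 = 0.2971.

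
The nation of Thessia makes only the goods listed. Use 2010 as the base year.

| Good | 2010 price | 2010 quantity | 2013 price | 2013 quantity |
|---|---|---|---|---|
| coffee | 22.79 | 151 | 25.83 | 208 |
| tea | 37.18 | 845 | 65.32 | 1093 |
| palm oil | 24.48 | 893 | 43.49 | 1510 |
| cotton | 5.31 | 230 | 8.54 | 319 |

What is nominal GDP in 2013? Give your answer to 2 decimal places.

145161.56

Nominal GDP 2013 = Σ (p_2013 × q_2013) = 25.83·208 + 65.32·1093 + 43.49·1510 + 8.54·319 = 145161.56.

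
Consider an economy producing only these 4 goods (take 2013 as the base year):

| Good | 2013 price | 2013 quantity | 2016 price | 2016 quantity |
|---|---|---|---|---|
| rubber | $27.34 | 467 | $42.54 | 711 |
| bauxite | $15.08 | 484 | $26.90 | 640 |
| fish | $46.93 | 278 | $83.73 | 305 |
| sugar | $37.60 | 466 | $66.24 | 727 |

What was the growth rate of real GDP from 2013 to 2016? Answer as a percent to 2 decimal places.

39.70%

Real GDP 2013 = Nominal GDP 2013 = 27.34·467 + 15.08·484 + 46.93·278 + 37.60·466 = 50634.64.
Real GDP 2016 (at 2013 prices) = 27.34·711 + 15.08·640 + 46.93·305 + 37.60·727 = 70738.79.
Real growth = 70738.79/50634.64 − 1 = 0.3970.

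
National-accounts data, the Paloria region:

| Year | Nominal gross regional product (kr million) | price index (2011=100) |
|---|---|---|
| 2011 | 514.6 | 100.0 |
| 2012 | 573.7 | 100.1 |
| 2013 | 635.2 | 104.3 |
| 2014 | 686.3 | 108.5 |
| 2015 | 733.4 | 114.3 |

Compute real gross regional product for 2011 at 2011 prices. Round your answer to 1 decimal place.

Real gross regional product 2011 = 514.6 / 1.000 = 514.60.

kr 514.6 million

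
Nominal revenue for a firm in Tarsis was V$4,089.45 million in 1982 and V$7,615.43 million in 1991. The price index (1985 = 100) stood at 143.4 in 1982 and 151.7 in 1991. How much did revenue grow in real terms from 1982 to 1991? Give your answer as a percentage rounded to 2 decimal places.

Real revenue 1982 = 4089.45 / 1.434 = 2851.78.
Real revenue 1991 = 7615.43 / 1.517 = 5020.06.
Real growth = 5020.06 / 2851.78 − 1 = 0.7603.

76.03%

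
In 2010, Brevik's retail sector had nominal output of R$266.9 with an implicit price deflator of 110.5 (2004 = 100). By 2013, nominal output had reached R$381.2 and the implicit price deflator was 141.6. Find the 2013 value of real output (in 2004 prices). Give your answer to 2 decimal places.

R$269.21

Real output = Nominal / (implicit price deflator/100) = 381.2 / 1.416 = 269.21.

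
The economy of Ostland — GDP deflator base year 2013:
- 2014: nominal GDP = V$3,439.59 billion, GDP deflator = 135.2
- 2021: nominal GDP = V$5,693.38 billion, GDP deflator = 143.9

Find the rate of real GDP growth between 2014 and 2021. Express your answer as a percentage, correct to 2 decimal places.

Deflate each year: 2014 → 3439.59/1.352 = 2544.08; 2021 → 5693.38/1.439 = 3956.48.
So real GDP changed by 3956.48/2544.08 − 1 = 0.5552, i.e. 55.52%.

55.52%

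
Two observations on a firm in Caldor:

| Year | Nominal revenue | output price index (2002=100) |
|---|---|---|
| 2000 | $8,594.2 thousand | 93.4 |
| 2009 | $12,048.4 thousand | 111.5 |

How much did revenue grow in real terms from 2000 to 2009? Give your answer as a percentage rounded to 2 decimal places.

17.43%

Deflate each year: 2000 → 8594.2/0.934 = 9201.50; 2009 → 12048.4/1.115 = 10805.74.
So real revenue changed by 10805.74/9201.50 − 1 = 0.1743, i.e. 17.43%.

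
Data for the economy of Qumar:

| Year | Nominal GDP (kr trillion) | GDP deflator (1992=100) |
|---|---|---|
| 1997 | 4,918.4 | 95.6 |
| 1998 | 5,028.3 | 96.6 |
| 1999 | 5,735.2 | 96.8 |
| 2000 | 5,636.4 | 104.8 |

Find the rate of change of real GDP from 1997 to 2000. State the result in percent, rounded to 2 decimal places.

Real GDP 1997 = 4918.4/0.956 = 5144.77.
Real GDP 2000 = 5636.4/1.048 = 5378.24.
Change = 5378.24/5144.77 − 1 = 0.0454.

4.54%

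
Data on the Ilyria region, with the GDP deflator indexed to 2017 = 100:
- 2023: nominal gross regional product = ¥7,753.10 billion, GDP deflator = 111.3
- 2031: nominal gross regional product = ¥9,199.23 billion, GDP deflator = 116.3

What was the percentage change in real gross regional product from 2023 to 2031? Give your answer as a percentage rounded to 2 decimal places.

13.55%

Deflate each year: 2023 → 7753.10/1.113 = 6965.95; 2031 → 9199.23/1.163 = 7909.91.
So real gross regional product changed by 7909.91/6965.95 − 1 = 0.1355, i.e. 13.55%.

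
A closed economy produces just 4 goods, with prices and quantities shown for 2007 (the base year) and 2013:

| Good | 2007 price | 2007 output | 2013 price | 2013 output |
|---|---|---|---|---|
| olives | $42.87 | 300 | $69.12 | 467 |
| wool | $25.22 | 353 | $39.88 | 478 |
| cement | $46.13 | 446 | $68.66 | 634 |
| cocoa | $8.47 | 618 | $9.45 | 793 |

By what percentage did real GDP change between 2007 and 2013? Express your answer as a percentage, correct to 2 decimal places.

43.02%

Real GDP 2007 = Nominal GDP 2007 = 42.87·300 + 25.22·353 + 46.13·446 + 8.47·618 = 47572.10.
Real GDP 2013 (at 2007 prices) = 42.87·467 + 25.22·478 + 46.13·634 + 8.47·793 = 68038.58.
Real growth = 68038.58/47572.10 − 1 = 0.4302.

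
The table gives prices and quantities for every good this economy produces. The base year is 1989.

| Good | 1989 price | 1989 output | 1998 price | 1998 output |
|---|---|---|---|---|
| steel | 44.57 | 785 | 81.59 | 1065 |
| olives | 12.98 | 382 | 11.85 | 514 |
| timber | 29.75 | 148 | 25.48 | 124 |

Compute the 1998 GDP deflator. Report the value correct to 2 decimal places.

166.26

Nominal GDP 1998 = 81.59·1065 + 11.85·514 + 25.48·124 = 96143.77.
Real GDP 1998 (at 1989 prices) = 44.57·1065 + 12.98·514 + 29.75·124 = 57827.77.
Deflator = Nominal/Real × 100 = 96143.77/57827.77 × 100 = 166.259.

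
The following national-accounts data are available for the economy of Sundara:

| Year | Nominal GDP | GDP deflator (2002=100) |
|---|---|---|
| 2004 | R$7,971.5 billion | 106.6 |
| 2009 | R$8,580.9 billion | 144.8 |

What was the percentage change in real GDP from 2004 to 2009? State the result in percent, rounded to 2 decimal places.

-20.75%

Real GDP 2004 = 7971.5 / 1.066 = 7477.95.
Real GDP 2009 = 8580.9 / 1.448 = 5926.04.
Real growth = 5926.04 / 7477.95 − 1 = -0.2075.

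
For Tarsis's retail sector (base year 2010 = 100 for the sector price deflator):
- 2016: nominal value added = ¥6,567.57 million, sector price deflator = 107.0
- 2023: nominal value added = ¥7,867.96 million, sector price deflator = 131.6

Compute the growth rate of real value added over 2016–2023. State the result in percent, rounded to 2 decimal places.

Deflate each year: 2016 → 6567.57/1.070 = 6137.92; 2023 → 7867.96/1.316 = 5978.69.
So real value added changed by 5978.69/6137.92 − 1 = -0.0259, i.e. -2.59%.

-2.59%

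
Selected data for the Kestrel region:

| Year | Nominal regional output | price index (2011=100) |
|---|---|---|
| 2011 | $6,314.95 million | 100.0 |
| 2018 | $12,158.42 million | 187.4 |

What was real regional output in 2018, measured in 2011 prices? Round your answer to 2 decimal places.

$6,487.95 million

Real regional output = Nominal / (price index/100) = 12158.42 / 1.874 = 6487.95.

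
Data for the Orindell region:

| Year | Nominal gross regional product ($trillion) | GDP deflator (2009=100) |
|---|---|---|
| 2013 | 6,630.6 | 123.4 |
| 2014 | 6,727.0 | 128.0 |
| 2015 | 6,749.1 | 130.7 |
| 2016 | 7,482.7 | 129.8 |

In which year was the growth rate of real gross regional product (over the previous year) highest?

2014: real = 6727.0/1.280 = 5255.47; growth vs 2013 (5373.26) = -2.19%.
2015: real = 6749.1/1.307 = 5163.81; growth vs 2014 (5255.47) = -1.74%.
2016: real = 7482.7/1.298 = 5764.79; growth vs 2015 (5163.81) = 11.64%.

2016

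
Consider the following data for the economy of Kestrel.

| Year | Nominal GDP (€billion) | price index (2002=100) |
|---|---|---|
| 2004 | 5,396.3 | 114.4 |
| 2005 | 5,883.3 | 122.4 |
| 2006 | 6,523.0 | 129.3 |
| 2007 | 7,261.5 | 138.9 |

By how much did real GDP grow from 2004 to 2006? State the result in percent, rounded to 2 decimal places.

6.95%

Real GDP 2004 = 5396.3/1.144 = 4717.05.
Real GDP 2006 = 6523.0/1.293 = 5044.86.
Change = 5044.86/4717.05 − 1 = 0.0695.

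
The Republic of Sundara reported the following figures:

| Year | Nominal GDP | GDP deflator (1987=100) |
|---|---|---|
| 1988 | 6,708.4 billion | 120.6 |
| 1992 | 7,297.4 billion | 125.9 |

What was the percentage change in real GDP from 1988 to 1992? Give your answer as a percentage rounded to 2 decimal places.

Real GDP 1988 = 6708.4 / 1.206 = 5562.52.
Real GDP 1992 = 7297.4 / 1.259 = 5796.19.
Real growth = 5796.19 / 5562.52 − 1 = 0.0420.

4.20%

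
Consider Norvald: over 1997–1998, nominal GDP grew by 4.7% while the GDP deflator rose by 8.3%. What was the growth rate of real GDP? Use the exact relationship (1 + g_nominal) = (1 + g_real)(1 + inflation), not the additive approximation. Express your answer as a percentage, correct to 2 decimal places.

(1 + g_nom) = (1 + g_real)(1 + π), so g_real = 1.0470 / 1.0830 − 1 = -0.03324.

-3.32%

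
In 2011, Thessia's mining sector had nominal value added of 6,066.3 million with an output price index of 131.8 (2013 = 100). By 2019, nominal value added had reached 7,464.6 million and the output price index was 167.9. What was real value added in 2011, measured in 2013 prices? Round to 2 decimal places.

Real value added = Nominal / (output price index/100) = 6066.3 / 1.318 = 4602.66.

4,602.66 million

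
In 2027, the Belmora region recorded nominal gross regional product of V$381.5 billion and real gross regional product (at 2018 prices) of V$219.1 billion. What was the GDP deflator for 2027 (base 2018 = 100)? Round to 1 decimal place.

GDP deflator = (Nominal / Real) × 100 = 381.5 / 219.1 × 100 = 174.12.

174.1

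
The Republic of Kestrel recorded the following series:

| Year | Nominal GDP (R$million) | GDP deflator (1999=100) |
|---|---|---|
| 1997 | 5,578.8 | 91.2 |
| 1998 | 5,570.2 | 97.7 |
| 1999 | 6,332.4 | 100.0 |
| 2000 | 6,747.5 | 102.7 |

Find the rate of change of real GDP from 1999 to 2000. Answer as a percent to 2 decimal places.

Real GDP 1999 = 6332.4/1.000 = 6332.40.
Real GDP 2000 = 6747.5/1.027 = 6570.11.
Change = 6570.11/6332.40 − 1 = 0.0375.

3.75%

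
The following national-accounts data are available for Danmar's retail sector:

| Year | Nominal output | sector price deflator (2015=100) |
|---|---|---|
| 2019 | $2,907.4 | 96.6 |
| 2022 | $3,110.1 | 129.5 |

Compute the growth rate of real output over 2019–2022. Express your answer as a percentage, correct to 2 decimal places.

Deflate each year: 2019 → 2907.4/0.966 = 3009.73; 2022 → 3110.1/1.295 = 2401.62.
So real output changed by 2401.62/3009.73 − 1 = -0.2020, i.e. -20.20%.

-20.20%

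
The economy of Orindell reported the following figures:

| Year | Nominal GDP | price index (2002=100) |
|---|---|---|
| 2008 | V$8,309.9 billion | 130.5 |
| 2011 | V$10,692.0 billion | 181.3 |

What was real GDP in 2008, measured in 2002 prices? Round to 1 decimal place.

Real GDP = Nominal / (price index/100) = 8309.9 / 1.305 = 6367.74.

V$6,367.7 billion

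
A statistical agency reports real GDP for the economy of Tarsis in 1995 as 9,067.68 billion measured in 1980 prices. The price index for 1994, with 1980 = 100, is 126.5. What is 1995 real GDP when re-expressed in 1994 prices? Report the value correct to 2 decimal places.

Real GDP in 1994 prices = Real GDP in 1980 prices × (P_1994/P_1980) = 9067.68 × 1.265 = 11470.62.

11,470.62 billion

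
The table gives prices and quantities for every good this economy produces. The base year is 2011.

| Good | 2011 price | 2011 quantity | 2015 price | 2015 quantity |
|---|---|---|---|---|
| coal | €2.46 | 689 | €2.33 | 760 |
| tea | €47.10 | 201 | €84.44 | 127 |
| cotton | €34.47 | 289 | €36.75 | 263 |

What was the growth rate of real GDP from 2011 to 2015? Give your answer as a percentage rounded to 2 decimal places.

-19.92%

Real GDP 2011 = Nominal GDP 2011 = 2.46·689 + 47.10·201 + 34.47·289 = 21123.87.
Real GDP 2015 (at 2011 prices) = 2.46·760 + 47.10·127 + 34.47·263 = 16916.91.
Real growth = 16916.91/21123.87 − 1 = -0.1992.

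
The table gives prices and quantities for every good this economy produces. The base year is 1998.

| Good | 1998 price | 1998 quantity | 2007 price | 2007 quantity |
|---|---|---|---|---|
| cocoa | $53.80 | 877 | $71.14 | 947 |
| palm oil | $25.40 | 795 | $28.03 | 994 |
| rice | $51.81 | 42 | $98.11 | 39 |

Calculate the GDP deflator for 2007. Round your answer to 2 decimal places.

Nominal GDP 2007 = 71.14·947 + 28.03·994 + 98.11·39 = 99057.69.
Real GDP 2007 (at 1998 prices) = 53.80·947 + 25.40·994 + 51.81·39 = 78216.79.
Deflator = Nominal/Real × 100 = 99057.69/78216.79 × 100 = 126.645.

126.65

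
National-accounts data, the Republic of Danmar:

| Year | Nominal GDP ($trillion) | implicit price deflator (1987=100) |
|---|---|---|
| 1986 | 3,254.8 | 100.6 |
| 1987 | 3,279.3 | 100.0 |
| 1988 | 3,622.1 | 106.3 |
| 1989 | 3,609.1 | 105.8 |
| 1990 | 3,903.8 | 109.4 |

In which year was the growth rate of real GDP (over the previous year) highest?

1987: real = 3279.3/1.000 = 3279.30; growth vs 1986 (3235.39) = 1.36%.
1988: real = 3622.1/1.063 = 3407.43; growth vs 1987 (3279.30) = 3.91%.
1989: real = 3609.1/1.058 = 3411.25; growth vs 1988 (3407.43) = 0.11%.
1990: real = 3903.8/1.094 = 3568.37; growth vs 1989 (3411.25) = 4.61%.

1990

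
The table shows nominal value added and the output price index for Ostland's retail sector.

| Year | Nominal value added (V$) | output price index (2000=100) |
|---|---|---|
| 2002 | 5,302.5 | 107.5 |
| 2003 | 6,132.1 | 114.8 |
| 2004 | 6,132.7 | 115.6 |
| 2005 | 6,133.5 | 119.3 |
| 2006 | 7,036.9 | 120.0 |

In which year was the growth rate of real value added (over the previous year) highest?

2006

2003: real = 6132.1/1.148 = 5341.55; growth vs 2002 (4932.56) = 8.29%.
2004: real = 6132.7/1.156 = 5305.10; growth vs 2003 (5341.55) = -0.68%.
2005: real = 6133.5/1.193 = 5141.24; growth vs 2004 (5305.10) = -3.09%.
2006: real = 7036.9/1.200 = 5864.08; growth vs 2005 (5141.24) = 14.06%.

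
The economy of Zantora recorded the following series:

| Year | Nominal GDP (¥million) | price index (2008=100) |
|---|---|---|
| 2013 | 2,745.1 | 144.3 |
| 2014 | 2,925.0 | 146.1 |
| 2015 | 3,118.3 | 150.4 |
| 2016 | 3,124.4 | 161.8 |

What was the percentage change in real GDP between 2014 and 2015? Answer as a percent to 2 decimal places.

Real GDP 2014 = 2925.0/1.461 = 2002.05.
Real GDP 2015 = 3118.3/1.504 = 2073.34.
Change = 2073.34/2002.05 − 1 = 0.0356.

3.56%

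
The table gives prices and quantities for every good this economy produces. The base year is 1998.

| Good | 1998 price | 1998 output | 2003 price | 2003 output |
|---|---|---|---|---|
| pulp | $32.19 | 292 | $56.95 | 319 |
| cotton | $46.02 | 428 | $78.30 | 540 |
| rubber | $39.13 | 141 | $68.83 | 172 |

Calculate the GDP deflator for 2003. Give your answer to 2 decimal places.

Nominal GDP 2003 = 56.95·319 + 78.30·540 + 68.83·172 = 72287.81.
Real GDP 2003 (at 1998 prices) = 32.19·319 + 46.02·540 + 39.13·172 = 41849.77.
Deflator = Nominal/Real × 100 = 72287.81/41849.77 × 100 = 172.732.

172.73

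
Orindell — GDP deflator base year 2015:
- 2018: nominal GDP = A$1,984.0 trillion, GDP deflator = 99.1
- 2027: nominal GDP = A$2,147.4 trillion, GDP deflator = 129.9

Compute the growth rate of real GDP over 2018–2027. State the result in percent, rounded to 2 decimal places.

Real GDP 2018 = 1984.0 / 0.991 = 2002.02.
Real GDP 2027 = 2147.4 / 1.299 = 1653.12.
Real growth = 1653.12 / 2002.02 − 1 = -0.1743.

-17.43%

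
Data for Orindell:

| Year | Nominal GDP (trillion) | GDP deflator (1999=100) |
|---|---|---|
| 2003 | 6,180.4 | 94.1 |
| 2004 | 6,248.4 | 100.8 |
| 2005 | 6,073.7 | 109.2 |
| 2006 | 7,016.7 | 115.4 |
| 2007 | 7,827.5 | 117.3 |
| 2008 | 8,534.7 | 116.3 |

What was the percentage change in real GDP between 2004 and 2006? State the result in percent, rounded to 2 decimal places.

Real GDP 2004 = 6248.4/1.008 = 6198.81.
Real GDP 2006 = 7016.7/1.154 = 6080.33.
Change = 6080.33/6198.81 − 1 = -0.0191.

-1.91%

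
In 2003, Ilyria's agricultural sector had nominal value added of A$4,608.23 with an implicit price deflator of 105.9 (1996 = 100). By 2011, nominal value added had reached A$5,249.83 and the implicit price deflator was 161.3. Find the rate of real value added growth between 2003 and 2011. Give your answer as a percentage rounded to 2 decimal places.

-25.20%

Real value added 2003 = 4608.23 / 1.059 = 4351.49.
Real value added 2011 = 5249.83 / 1.613 = 3254.70.
Real growth = 3254.70 / 4351.49 − 1 = -0.2520.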